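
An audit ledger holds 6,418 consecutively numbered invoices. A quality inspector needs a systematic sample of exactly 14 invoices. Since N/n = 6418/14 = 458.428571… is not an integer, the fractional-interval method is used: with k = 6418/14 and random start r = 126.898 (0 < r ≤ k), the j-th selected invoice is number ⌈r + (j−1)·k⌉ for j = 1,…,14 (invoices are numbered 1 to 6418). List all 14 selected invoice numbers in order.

127, 586, 1044, 1503, 1961, 2420, 2878, 3336, 3795, 4253, 4712, 5170, 5629, 6087

j=1: r + 0k = 126.898 → ⌈·⌉ = 127
j=2: r + 1k = 585.326571… → ⌈·⌉ = 586
j=3: r + 2k = 1043.755142… → ⌈·⌉ = 1044
j=4: r + 3k = 1502.183714… → ⌈·⌉ = 1503
j=5: r + 4k = 1960.612285… → ⌈·⌉ = 1961
j=6: r + 5k = 2419.040857… → ⌈·⌉ = 2420
j=7: r + 6k = 2877.469428… → ⌈·⌉ = 2878
j=8: r + 7k = 3335.898 → ⌈·⌉ = 3336
j=9: r + 8k = 3794.326571… → ⌈·⌉ = 3795
j=10: r + 9k = 4252.755142… → ⌈·⌉ = 4253
j=11: r + 10k = 4711.183714… → ⌈·⌉ = 4712
j=12: r + 11k = 5169.612285… → ⌈·⌉ = 5170
j=13: r + 12k = 5628.040857… → ⌈·⌉ = 5629
j=14: r + 13k = 6086.469428… → ⌈·⌉ = 6087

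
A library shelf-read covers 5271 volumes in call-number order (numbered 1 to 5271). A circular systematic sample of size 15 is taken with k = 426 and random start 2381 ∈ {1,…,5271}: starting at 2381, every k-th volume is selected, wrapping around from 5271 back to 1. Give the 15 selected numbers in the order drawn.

Selection 1: 2381
Selection 2: 2381 + 426 = 2807
Selection 3: 2807 + 426 = 3233
Selection 4: 3233 + 426 = 3659
Selection 5: 3659 + 426 = 4085
Selection 6: 4085 + 426 = 4511
Selection 7: 4511 + 426 = 4937
Selection 8: 4937 + 426 = 5363 → 5363 − 5271 = 92
Selection 9: 92 + 426 = 518
Selection 10: 518 + 426 = 944
Selection 11: 944 + 426 = 1370
Selection 12: 1370 + 426 = 1796
Selection 13: 1796 + 426 = 2222
Selection 14: 2222 + 426 = 2648
Selection 15: 2648 + 426 = 3074

2381, 2807, 3233, 3659, 4085, 4511, 4937, 92, 518, 944, 1370, 1796, 2222, 2648, 3074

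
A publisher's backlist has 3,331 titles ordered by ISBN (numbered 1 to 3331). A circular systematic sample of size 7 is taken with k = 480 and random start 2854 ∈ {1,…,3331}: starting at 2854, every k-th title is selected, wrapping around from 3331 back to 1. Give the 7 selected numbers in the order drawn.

2854, 3, 483, 963, 1443, 1923, 2403

Selection 1: 2854
Selection 2: 2854 + 480 = 3334 → 3334 − 3331 = 3
Selection 3: 3 + 480 = 483
Selection 4: 483 + 480 = 963
Selection 5: 963 + 480 = 1443
Selection 6: 1443 + 480 = 1923
Selection 7: 1923 + 480 = 2403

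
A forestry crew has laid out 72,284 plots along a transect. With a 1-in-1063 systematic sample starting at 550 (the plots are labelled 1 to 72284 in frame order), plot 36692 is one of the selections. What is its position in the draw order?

k = 1063
position = (36692 − 550)/1063 + 1 = 36142/1063 + 1 = 34 + 1 = 35

35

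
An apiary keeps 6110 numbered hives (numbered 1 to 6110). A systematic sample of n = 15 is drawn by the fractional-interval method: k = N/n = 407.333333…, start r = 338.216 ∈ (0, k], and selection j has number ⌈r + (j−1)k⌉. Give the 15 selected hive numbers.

339, 746, 1153, 1561, 1968, 2375, 2783, 3190, 3597, 4005, 4412, 4819, 5227, 5634, 6041

j=1: r + 0k = 338.216 → ⌈·⌉ = 339
j=2: r + 1k = 745.549333… → ⌈·⌉ = 746
j=3: r + 2k = 1152.882666… → ⌈·⌉ = 1153
j=4: r + 3k = 1560.216 → ⌈·⌉ = 1561
j=5: r + 4k = 1967.549333… → ⌈·⌉ = 1968
j=6: r + 5k = 2374.882666… → ⌈·⌉ = 2375
j=7: r + 6k = 2782.216 → ⌈·⌉ = 2783
j=8: r + 7k = 3189.549333… → ⌈·⌉ = 3190
j=9: r + 8k = 3596.882666… → ⌈·⌉ = 3597
j=10: r + 9k = 4004.216 → ⌈·⌉ = 4005
j=11: r + 10k = 4411.549333… → ⌈·⌉ = 4412
j=12: r + 11k = 4818.882666… → ⌈·⌉ = 4819
j=13: r + 12k = 5226.216 → ⌈·⌉ = 5227
j=14: r + 13k = 5633.549333… → ⌈·⌉ = 5634
j=15: r + 14k = 6040.882666… → ⌈·⌉ = 6041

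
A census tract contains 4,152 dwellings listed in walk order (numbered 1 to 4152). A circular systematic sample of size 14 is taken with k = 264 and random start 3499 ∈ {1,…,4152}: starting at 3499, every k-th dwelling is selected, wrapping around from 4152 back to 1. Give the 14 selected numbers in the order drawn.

3499, 3763, 4027, 139, 403, 667, 931, 1195, 1459, 1723, 1987, 2251, 2515, 2779

Selection 1: 3499
Selection 2: 3499 + 264 = 3763
Selection 3: 3763 + 264 = 4027
Selection 4: 4027 + 264 = 4291 → 4291 − 4152 = 139
Selection 5: 139 + 264 = 403
Selection 6: 403 + 264 = 667
Selection 7: 667 + 264 = 931
Selection 8: 931 + 264 = 1195
Selection 9: 1195 + 264 = 1459
Selection 10: 1459 + 264 = 1723
Selection 11: 1723 + 264 = 1987
Selection 12: 1987 + 264 = 2251
Selection 13: 2251 + 264 = 2515
Selection 14: 2515 + 264 = 2779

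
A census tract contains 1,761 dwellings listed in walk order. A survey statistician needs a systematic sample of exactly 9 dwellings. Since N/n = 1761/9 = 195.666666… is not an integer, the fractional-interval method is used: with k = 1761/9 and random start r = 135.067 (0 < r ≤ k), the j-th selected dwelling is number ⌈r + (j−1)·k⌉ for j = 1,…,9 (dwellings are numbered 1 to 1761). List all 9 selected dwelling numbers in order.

136, 331, 527, 723, 918, 1114, 1310, 1505, 1701

j=1: r + 0k = 135.067 → ⌈·⌉ = 136
j=2: r + 1k = 330.733666… → ⌈·⌉ = 331
j=3: r + 2k = 526.400333… → ⌈·⌉ = 527
j=4: r + 3k = 722.067 → ⌈·⌉ = 723
j=5: r + 4k = 917.733666… → ⌈·⌉ = 918
j=6: r + 5k = 1113.400333… → ⌈·⌉ = 1114
j=7: r + 6k = 1309.067 → ⌈·⌉ = 1310
j=8: r + 7k = 1504.733666… → ⌈·⌉ = 1505
j=9: r + 8k = 1700.400333… → ⌈·⌉ = 1701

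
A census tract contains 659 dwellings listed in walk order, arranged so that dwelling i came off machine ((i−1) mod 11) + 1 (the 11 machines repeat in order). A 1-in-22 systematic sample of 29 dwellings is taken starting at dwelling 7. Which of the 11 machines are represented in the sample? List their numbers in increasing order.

Consecutive selections differ by k = 22, so their machine numbers differ by 22 mod 11 = 0.
gcd(22, 11) = 11, so the sample visits 11/11 = 1 distinct residues mod 11.
Start 7 is machine 7; the machines hit are 7.

7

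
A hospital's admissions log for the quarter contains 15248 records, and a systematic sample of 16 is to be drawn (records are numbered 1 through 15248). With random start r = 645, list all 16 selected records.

k = N/n = 15248/16 = 953
record 1: 645
record 2: 645 + 953 = 1598
record 3: 1598 + 953 = 2551
record 4: 2551 + 953 = 3504
record 5: 3504 + 953 = 4457
record 6: 4457 + 953 = 5410
record 7: 5410 + 953 = 6363
record 8: 6363 + 953 = 7316
record 9: 7316 + 953 = 8269
record 10: 8269 + 953 = 9222
record 11: 9222 + 953 = 10175
record 12: 10175 + 953 = 11128
record 13: 11128 + 953 = 12081
record 14: 12081 + 953 = 13034
record 15: 13034 + 953 = 13987
record 16: 13987 + 953 = 14940

645, 1598, 2551, 3504, 4457, 5410, 6363, 7316, 8269, 9222, 10175, 11128, 12081, 13034, 13987, 14940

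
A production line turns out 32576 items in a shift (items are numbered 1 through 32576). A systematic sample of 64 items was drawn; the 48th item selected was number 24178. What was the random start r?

255

k = 32576/64 = 509
r = 24178 − (48−1)×509 = 24178 − 23923 = 255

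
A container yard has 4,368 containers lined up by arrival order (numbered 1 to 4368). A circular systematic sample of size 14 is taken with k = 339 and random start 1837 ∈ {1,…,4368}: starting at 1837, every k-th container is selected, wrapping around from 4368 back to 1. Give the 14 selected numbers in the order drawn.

1837, 2176, 2515, 2854, 3193, 3532, 3871, 4210, 181, 520, 859, 1198, 1537, 1876

Selection 1: 1837
Selection 2: 1837 + 339 = 2176
Selection 3: 2176 + 339 = 2515
Selection 4: 2515 + 339 = 2854
Selection 5: 2854 + 339 = 3193
Selection 6: 3193 + 339 = 3532
Selection 7: 3532 + 339 = 3871
Selection 8: 3871 + 339 = 4210
Selection 9: 4210 + 339 = 4549 → 4549 − 4368 = 181
Selection 10: 181 + 339 = 520
Selection 11: 520 + 339 = 859
Selection 12: 859 + 339 = 1198
Selection 13: 1198 + 339 = 1537
Selection 14: 1537 + 339 = 1876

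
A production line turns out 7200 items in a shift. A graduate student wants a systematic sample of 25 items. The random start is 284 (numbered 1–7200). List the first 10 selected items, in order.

284, 572, 860, 1148, 1436, 1724, 2012, 2300, 2588, 2876

k = N/n = 7200/25 = 288
item 1: 284
item 2: 284 + 288 = 572
item 3: 572 + 288 = 860
item 4: 860 + 288 = 1148
item 5: 1148 + 288 = 1436
item 6: 1436 + 288 = 1724
item 7: 1724 + 288 = 2012
item 8: 2012 + 288 = 2300
item 9: 2300 + 288 = 2588
item 10: 2588 + 288 = 2876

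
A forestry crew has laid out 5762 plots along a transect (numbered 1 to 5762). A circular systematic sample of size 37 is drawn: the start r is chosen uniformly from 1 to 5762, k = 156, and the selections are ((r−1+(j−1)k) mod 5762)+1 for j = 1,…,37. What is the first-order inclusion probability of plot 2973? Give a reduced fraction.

37/5762

For each position j, as r ranges over 1…5762 the j-th selection hits every plot exactly once, so plot 2973 is selected for exactly 37 of the 5762 starts.
Inclusion probability = 37/5762.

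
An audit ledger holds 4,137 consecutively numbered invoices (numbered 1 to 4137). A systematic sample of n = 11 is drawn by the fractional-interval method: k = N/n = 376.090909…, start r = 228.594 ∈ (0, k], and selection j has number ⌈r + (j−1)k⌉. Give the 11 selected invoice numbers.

j=1: r + 0k = 228.594 → ⌈·⌉ = 229
j=2: r + 1k = 604.684909… → ⌈·⌉ = 605
j=3: r + 2k = 980.775818… → ⌈·⌉ = 981
j=4: r + 3k = 1356.866727… → ⌈·⌉ = 1357
j=5: r + 4k = 1732.957636… → ⌈·⌉ = 1733
j=6: r + 5k = 2109.048545… → ⌈·⌉ = 2110
j=7: r + 6k = 2485.139454… → ⌈·⌉ = 2486
j=8: r + 7k = 2861.230363… → ⌈·⌉ = 2862
j=9: r + 8k = 3237.321272… → ⌈·⌉ = 3238
j=10: r + 9k = 3613.412181… → ⌈·⌉ = 3614
j=11: r + 10k = 3989.503090… → ⌈·⌉ = 3990

229, 605, 981, 1357, 1733, 2110, 2486, 2862, 3238, 3614, 3990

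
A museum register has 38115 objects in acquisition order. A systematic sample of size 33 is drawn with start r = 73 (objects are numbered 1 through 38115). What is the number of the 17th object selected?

k = 38115/33 = 1155
17th selection = r + (17−1)·k = 73 + 16×1155 = 73 + 18480 = 18553

18553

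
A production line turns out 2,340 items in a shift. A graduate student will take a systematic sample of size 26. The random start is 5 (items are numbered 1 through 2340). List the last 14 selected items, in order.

k = N/n = 2340/26 = 90
13th selection = 5 + 12×90 = 1085
14th: 1085 + 90 = 1175
15th: 1175 + 90 = 1265
16th: 1265 + 90 = 1355
17th: 1355 + 90 = 1445
18th: 1445 + 90 = 1535
19th: 1535 + 90 = 1625
20th: 1625 + 90 = 1715
21st: 1715 + 90 = 1805
22nd: 1805 + 90 = 1895
23rd: 1895 + 90 = 1985
24th: 1985 + 90 = 2075
25th: 2075 + 90 = 2165
26th: 2165 + 90 = 2255

1085, 1175, 1265, 1355, 1445, 1535, 1625, 1715, 1805, 1895, 1985, 2075, 2165, 2255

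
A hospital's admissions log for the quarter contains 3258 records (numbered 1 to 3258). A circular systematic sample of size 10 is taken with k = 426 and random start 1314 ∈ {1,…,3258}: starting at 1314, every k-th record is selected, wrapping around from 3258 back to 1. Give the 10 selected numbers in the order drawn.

1314, 1740, 2166, 2592, 3018, 186, 612, 1038, 1464, 1890

Selection 1: 1314
Selection 2: 1314 + 426 = 1740
Selection 3: 1740 + 426 = 2166
Selection 4: 2166 + 426 = 2592
Selection 5: 2592 + 426 = 3018
Selection 6: 3018 + 426 = 3444 → 3444 − 3258 = 186
Selection 7: 186 + 426 = 612
Selection 8: 612 + 426 = 1038
Selection 9: 1038 + 426 = 1464
Selection 10: 1464 + 426 = 1890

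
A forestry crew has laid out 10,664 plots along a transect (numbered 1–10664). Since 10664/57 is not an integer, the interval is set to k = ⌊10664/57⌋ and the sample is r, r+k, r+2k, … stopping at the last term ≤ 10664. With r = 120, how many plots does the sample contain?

k = ⌊10664/57⌋ = 187
Achieved size = ⌊(10664 − 120)/187⌋ + 1 = ⌊10544/187⌋ + 1 = 56 + 1 = 57
(last selection: 120 + 56×187 = 10592 ≤ 10664; next would be 10779 > 10664)

57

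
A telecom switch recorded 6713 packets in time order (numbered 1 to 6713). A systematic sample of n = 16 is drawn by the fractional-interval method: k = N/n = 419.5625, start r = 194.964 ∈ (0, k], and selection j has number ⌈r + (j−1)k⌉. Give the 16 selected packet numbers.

195, 615, 1035, 1454, 1874, 2293, 2713, 3132, 3552, 3972, 4391, 4811, 5230, 5650, 6069, 6489

j=1: r + 0k = 194.964 → ⌈·⌉ = 195
j=2: r + 1k = 614.5265 → ⌈·⌉ = 615
j=3: r + 2k = 1034.089 → ⌈·⌉ = 1035
j=4: r + 3k = 1453.6515 → ⌈·⌉ = 1454
j=5: r + 4k = 1873.214 → ⌈·⌉ = 1874
j=6: r + 5k = 2292.7765 → ⌈·⌉ = 2293
j=7: r + 6k = 2712.339 → ⌈·⌉ = 2713
j=8: r + 7k = 3131.9015 → ⌈·⌉ = 3132
j=9: r + 8k = 3551.464 → ⌈·⌉ = 3552
j=10: r + 9k = 3971.0265 → ⌈·⌉ = 3972
j=11: r + 10k = 4390.589 → ⌈·⌉ = 4391
j=12: r + 11k = 4810.1515 → ⌈·⌉ = 4811
j=13: r + 12k = 5229.714 → ⌈·⌉ = 5230
j=14: r + 13k = 5649.2765 → ⌈·⌉ = 5650
j=15: r + 14k = 6068.839 → ⌈·⌉ = 6069
j=16: r + 15k = 6488.4015 → ⌈·⌉ = 6489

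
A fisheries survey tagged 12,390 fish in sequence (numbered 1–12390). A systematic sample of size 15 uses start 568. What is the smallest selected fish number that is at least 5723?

k = 12390/15 = 826
Steps past start: ⌈(5723 − 568)/826⌉ = ⌈5155/826⌉ = 7
Selected fish: 568 + 7×826 = 6350

6350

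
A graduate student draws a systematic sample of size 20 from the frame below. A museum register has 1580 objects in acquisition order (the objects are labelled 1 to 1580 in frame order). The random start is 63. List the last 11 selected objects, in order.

774, 853, 932, 1011, 1090, 1169, 1248, 1327, 1406, 1485, 1564

k = N/n = 1580/20 = 79
10th selection = 63 + 9×79 = 774
11th: 774 + 79 = 853
12th: 853 + 79 = 932
13th: 932 + 79 = 1011
14th: 1011 + 79 = 1090
15th: 1090 + 79 = 1169
16th: 1169 + 79 = 1248
17th: 1248 + 79 = 1327
18th: 1327 + 79 = 1406
19th: 1406 + 79 = 1485
20th: 1485 + 79 = 1564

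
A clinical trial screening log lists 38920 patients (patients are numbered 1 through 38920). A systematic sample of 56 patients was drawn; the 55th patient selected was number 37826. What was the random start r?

296

k = 38920/56 = 695
r = 37826 − (55−1)×695 = 37826 − 37530 = 296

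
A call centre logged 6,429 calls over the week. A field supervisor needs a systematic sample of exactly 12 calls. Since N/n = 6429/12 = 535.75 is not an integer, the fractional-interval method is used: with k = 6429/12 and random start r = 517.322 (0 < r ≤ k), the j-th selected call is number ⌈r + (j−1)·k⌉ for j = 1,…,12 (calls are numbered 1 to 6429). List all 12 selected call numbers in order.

518, 1054, 1589, 2125, 2661, 3197, 3732, 4268, 4804, 5340, 5875, 6411

j=1: r + 0k = 517.322 → ⌈·⌉ = 518
j=2: r + 1k = 1053.072 → ⌈·⌉ = 1054
j=3: r + 2k = 1588.822 → ⌈·⌉ = 1589
j=4: r + 3k = 2124.572 → ⌈·⌉ = 2125
j=5: r + 4k = 2660.322 → ⌈·⌉ = 2661
j=6: r + 5k = 3196.072 → ⌈·⌉ = 3197
j=7: r + 6k = 3731.822 → ⌈·⌉ = 3732
j=8: r + 7k = 4267.572 → ⌈·⌉ = 4268
j=9: r + 8k = 4803.322 → ⌈·⌉ = 4804
j=10: r + 9k = 5339.072 → ⌈·⌉ = 5340
j=11: r + 10k = 5874.822 → ⌈·⌉ = 5875
j=12: r + 11k = 6410.572 → ⌈·⌉ = 6411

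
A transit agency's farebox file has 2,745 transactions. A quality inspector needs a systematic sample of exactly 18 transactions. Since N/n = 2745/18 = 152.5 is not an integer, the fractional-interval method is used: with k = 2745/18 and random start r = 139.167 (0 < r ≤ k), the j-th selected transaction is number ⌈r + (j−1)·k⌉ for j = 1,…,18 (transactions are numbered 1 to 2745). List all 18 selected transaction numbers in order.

140, 292, 445, 597, 750, 902, 1055, 1207, 1360, 1512, 1665, 1817, 1970, 2122, 2275, 2427, 2580, 2732

j=1: r + 0k = 139.167 → ⌈·⌉ = 140
j=2: r + 1k = 291.667 → ⌈·⌉ = 292
j=3: r + 2k = 444.167 → ⌈·⌉ = 445
j=4: r + 3k = 596.667 → ⌈·⌉ = 597
j=5: r + 4k = 749.167 → ⌈·⌉ = 750
j=6: r + 5k = 901.667 → ⌈·⌉ = 902
j=7: r + 6k = 1054.167 → ⌈·⌉ = 1055
j=8: r + 7k = 1206.667 → ⌈·⌉ = 1207
j=9: r + 8k = 1359.167 → ⌈·⌉ = 1360
j=10: r + 9k = 1511.667 → ⌈·⌉ = 1512
j=11: r + 10k = 1664.167 → ⌈·⌉ = 1665
j=12: r + 11k = 1816.667 → ⌈·⌉ = 1817
j=13: r + 12k = 1969.167 → ⌈·⌉ = 1970
j=14: r + 13k = 2121.667 → ⌈·⌉ = 2122
j=15: r + 14k = 2274.167 → ⌈·⌉ = 2275
j=16: r + 15k = 2426.667 → ⌈·⌉ = 2427
j=17: r + 16k = 2579.167 → ⌈·⌉ = 2580
j=18: r + 17k = 2731.667 → ⌈·⌉ = 2732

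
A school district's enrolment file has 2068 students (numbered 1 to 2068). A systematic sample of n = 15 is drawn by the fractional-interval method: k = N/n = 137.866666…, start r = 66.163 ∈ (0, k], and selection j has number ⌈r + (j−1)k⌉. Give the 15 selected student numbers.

67, 205, 342, 480, 618, 756, 894, 1032, 1170, 1307, 1445, 1583, 1721, 1859, 1997

j=1: r + 0k = 66.163 → ⌈·⌉ = 67
j=2: r + 1k = 204.029666… → ⌈·⌉ = 205
j=3: r + 2k = 341.896333… → ⌈·⌉ = 342
j=4: r + 3k = 479.763 → ⌈·⌉ = 480
j=5: r + 4k = 617.629666… → ⌈·⌉ = 618
j=6: r + 5k = 755.496333… → ⌈·⌉ = 756
j=7: r + 6k = 893.363 → ⌈·⌉ = 894
j=8: r + 7k = 1031.229666… → ⌈·⌉ = 1032
j=9: r + 8k = 1169.096333… → ⌈·⌉ = 1170
j=10: r + 9k = 1306.963 → ⌈·⌉ = 1307
j=11: r + 10k = 1444.829666… → ⌈·⌉ = 1445
j=12: r + 11k = 1582.696333… → ⌈·⌉ = 1583
j=13: r + 12k = 1720.563 → ⌈·⌉ = 1721
j=14: r + 13k = 1858.429666… → ⌈·⌉ = 1859
j=15: r + 14k = 1996.296333… → ⌈·⌉ = 1997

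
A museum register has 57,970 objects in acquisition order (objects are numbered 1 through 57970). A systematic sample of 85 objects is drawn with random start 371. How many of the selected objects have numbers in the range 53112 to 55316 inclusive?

3

k = 57970/85 = 682
First selection ≥ 53112: 371 + ⌈(53112−371)/682⌉·682 = 371 + 78×682 = 53567
Last selection ≤ 55316: 371 + ⌊(55316−371)/682⌋·682 = 371 + 80×682 = 54931
Count = 80 − 78 + 1 = 3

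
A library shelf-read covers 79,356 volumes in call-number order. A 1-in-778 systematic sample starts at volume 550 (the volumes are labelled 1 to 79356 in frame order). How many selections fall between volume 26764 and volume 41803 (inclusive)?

20

k = 778
First selection ≥ 26764: 550 + ⌈(26764−550)/778⌉·778 = 550 + 34×778 = 27002
Last selection ≤ 41803: 550 + ⌊(41803−550)/778⌋·778 = 550 + 53×778 = 41784
Count = 53 − 34 + 1 = 20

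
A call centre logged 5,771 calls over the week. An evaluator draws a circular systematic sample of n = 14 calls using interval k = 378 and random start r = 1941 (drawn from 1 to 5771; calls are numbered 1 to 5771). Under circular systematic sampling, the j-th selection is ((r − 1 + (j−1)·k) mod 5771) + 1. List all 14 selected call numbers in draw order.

Selection 1: 1941
Selection 2: 1941 + 378 = 2319
Selection 3: 2319 + 378 = 2697
Selection 4: 2697 + 378 = 3075
Selection 5: 3075 + 378 = 3453
Selection 6: 3453 + 378 = 3831
Selection 7: 3831 + 378 = 4209
Selection 8: 4209 + 378 = 4587
Selection 9: 4587 + 378 = 4965
Selection 10: 4965 + 378 = 5343
Selection 11: 5343 + 378 = 5721
Selection 12: 5721 + 378 = 6099 → 6099 − 5771 = 328
Selection 13: 328 + 378 = 706
Selection 14: 706 + 378 = 1084

1941, 2319, 2697, 3075, 3453, 3831, 4209, 4587, 4965, 5343, 5721, 328, 706, 1084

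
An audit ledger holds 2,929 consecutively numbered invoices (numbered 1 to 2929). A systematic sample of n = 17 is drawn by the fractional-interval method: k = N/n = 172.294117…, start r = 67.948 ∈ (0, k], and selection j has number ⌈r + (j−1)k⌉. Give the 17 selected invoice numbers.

68, 241, 413, 585, 758, 930, 1102, 1275, 1447, 1619, 1791, 1964, 2136, 2308, 2481, 2653, 2825

j=1: r + 0k = 67.948 → ⌈·⌉ = 68
j=2: r + 1k = 240.242117… → ⌈·⌉ = 241
j=3: r + 2k = 412.536235… → ⌈·⌉ = 413
j=4: r + 3k = 584.830352… → ⌈·⌉ = 585
j=5: r + 4k = 757.124470… → ⌈·⌉ = 758
j=6: r + 5k = 929.418588… → ⌈·⌉ = 930
j=7: r + 6k = 1101.712705… → ⌈·⌉ = 1102
j=8: r + 7k = 1274.006823… → ⌈·⌉ = 1275
j=9: r + 8k = 1446.300941… → ⌈·⌉ = 1447
j=10: r + 9k = 1618.595058… → ⌈·⌉ = 1619
j=11: r + 10k = 1790.889176… → ⌈·⌉ = 1791
j=12: r + 11k = 1963.183294… → ⌈·⌉ = 1964
j=13: r + 12k = 2135.477411… → ⌈·⌉ = 2136
j=14: r + 13k = 2307.771529… → ⌈·⌉ = 2308
j=15: r + 14k = 2480.065647… → ⌈·⌉ = 2481
j=16: r + 15k = 2652.359764… → ⌈·⌉ = 2653
j=17: r + 16k = 2824.653882… → ⌈·⌉ = 2825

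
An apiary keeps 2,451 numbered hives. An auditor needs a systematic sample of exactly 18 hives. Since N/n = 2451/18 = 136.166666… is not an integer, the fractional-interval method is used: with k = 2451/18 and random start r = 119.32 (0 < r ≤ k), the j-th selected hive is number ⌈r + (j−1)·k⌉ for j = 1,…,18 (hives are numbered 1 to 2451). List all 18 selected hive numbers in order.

120, 256, 392, 528, 664, 801, 937, 1073, 1209, 1345, 1481, 1618, 1754, 1890, 2026, 2162, 2298, 2435

j=1: r + 0k = 119.32 → ⌈·⌉ = 120
j=2: r + 1k = 255.486666… → ⌈·⌉ = 256
j=3: r + 2k = 391.653333… → ⌈·⌉ = 392
j=4: r + 3k = 527.82 → ⌈·⌉ = 528
j=5: r + 4k = 663.986666… → ⌈·⌉ = 664
j=6: r + 5k = 800.153333… → ⌈·⌉ = 801
j=7: r + 6k = 936.32 → ⌈·⌉ = 937
j=8: r + 7k = 1072.486666… → ⌈·⌉ = 1073
j=9: r + 8k = 1208.653333… → ⌈·⌉ = 1209
j=10: r + 9k = 1344.82 → ⌈·⌉ = 1345
j=11: r + 10k = 1480.986666… → ⌈·⌉ = 1481
j=12: r + 11k = 1617.153333… → ⌈·⌉ = 1618
j=13: r + 12k = 1753.32 → ⌈·⌉ = 1754
j=14: r + 13k = 1889.486666… → ⌈·⌉ = 1890
j=15: r + 14k = 2025.653333… → ⌈·⌉ = 2026
j=16: r + 15k = 2161.82 → ⌈·⌉ = 2162
j=17: r + 16k = 2297.986666… → ⌈·⌉ = 2298
j=18: r + 17k = 2434.153333… → ⌈·⌉ = 2435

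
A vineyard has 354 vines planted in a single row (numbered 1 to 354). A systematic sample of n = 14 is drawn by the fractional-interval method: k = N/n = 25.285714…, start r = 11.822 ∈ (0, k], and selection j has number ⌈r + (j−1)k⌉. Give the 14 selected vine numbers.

12, 38, 63, 88, 113, 139, 164, 189, 215, 240, 265, 290, 316, 341

j=1: r + 0k = 11.822 → ⌈·⌉ = 12
j=2: r + 1k = 37.107714… → ⌈·⌉ = 38
j=3: r + 2k = 62.393428… → ⌈·⌉ = 63
j=4: r + 3k = 87.679142… → ⌈·⌉ = 88
j=5: r + 4k = 112.964857… → ⌈·⌉ = 113
j=6: r + 5k = 138.250571… → ⌈·⌉ = 139
j=7: r + 6k = 163.536285… → ⌈·⌉ = 164
j=8: r + 7k = 188.822 → ⌈·⌉ = 189
j=9: r + 8k = 214.107714… → ⌈·⌉ = 215
j=10: r + 9k = 239.393428… → ⌈·⌉ = 240
j=11: r + 10k = 264.679142… → ⌈·⌉ = 265
j=12: r + 11k = 289.964857… → ⌈·⌉ = 290
j=13: r + 12k = 315.250571… → ⌈·⌉ = 316
j=14: r + 13k = 340.536285… → ⌈·⌉ = 341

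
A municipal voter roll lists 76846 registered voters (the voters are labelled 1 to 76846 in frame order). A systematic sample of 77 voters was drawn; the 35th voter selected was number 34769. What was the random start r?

837

k = 76846/77 = 998
r = 34769 − (35−1)×998 = 34769 − 33932 = 837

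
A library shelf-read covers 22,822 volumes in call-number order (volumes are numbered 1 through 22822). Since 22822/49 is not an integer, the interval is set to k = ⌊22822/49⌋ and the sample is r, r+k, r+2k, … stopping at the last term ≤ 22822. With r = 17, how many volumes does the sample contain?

50

k = ⌊22822/49⌋ = 465
Achieved size = ⌊(22822 − 17)/465⌋ + 1 = ⌊22805/465⌋ + 1 = 49 + 1 = 50
(last selection: 17 + 49×465 = 22802 ≤ 22822; next would be 23267 > 22822)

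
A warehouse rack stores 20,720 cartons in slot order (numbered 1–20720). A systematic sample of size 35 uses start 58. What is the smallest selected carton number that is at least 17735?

k = 20720/35 = 592
Steps past start: ⌈(17735 − 58)/592⌉ = ⌈17677/592⌉ = 30
Selected carton: 58 + 30×592 = 17818

17818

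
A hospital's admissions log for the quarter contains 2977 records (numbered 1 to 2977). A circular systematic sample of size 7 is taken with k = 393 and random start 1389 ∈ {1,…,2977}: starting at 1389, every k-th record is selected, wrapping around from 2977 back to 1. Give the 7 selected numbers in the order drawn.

Selection 1: 1389
Selection 2: 1389 + 393 = 1782
Selection 3: 1782 + 393 = 2175
Selection 4: 2175 + 393 = 2568
Selection 5: 2568 + 393 = 2961
Selection 6: 2961 + 393 = 3354 → 3354 − 2977 = 377
Selection 7: 377 + 393 = 770

1389, 1782, 2175, 2568, 2961, 377, 770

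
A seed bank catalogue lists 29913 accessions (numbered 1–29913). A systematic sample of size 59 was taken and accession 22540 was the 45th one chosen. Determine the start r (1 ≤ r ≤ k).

k = 29913/59 = 507
r = 22540 − (45−1)×507 = 22540 − 22308 = 232

232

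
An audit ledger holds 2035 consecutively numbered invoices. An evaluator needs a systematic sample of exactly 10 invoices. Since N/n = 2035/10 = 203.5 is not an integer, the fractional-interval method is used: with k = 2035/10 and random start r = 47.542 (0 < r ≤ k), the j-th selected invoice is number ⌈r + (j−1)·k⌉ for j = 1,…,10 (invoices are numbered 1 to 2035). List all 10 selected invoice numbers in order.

j=1: r + 0k = 47.542 → ⌈·⌉ = 48
j=2: r + 1k = 251.042 → ⌈·⌉ = 252
j=3: r + 2k = 454.542 → ⌈·⌉ = 455
j=4: r + 3k = 658.042 → ⌈·⌉ = 659
j=5: r + 4k = 861.542 → ⌈·⌉ = 862
j=6: r + 5k = 1065.042 → ⌈·⌉ = 1066
j=7: r + 6k = 1268.542 → ⌈·⌉ = 1269
j=8: r + 7k = 1472.042 → ⌈·⌉ = 1473
j=9: r + 8k = 1675.542 → ⌈·⌉ = 1676
j=10: r + 9k = 1879.042 → ⌈·⌉ = 1880

48, 252, 455, 659, 862, 1066, 1269, 1473, 1676, 1880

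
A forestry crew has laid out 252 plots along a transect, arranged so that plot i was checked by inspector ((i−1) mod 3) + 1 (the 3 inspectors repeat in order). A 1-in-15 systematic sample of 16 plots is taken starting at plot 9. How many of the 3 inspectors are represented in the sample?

Consecutive selections differ by k = 15, so their inspector numbers differ by 15 mod 3 = 0.
gcd(15, 3) = 3, so the sample visits 3/3 = 1 distinct residues mod 3.
Start 9 is inspector 3; the inspectors hit are 3.

1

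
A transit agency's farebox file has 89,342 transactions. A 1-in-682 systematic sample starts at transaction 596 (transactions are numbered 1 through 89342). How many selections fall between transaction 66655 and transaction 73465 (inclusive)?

k = 682
First selection ≥ 66655: 596 + ⌈(66655−596)/682⌉·682 = 596 + 97×682 = 66750
Last selection ≤ 73465: 596 + ⌊(73465−596)/682⌋·682 = 596 + 106×682 = 72888
Count = 106 − 97 + 1 = 10

10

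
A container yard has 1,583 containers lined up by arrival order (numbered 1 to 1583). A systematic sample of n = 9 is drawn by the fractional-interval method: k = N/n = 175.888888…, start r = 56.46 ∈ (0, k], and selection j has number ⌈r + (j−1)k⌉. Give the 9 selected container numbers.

j=1: r + 0k = 56.46 → ⌈·⌉ = 57
j=2: r + 1k = 232.348888… → ⌈·⌉ = 233
j=3: r + 2k = 408.237777… → ⌈·⌉ = 409
j=4: r + 3k = 584.126666… → ⌈·⌉ = 585
j=5: r + 4k = 760.015555… → ⌈·⌉ = 761
j=6: r + 5k = 935.904444… → ⌈·⌉ = 936
j=7: r + 6k = 1111.793333… → ⌈·⌉ = 1112
j=8: r + 7k = 1287.682222… → ⌈·⌉ = 1288
j=9: r + 8k = 1463.571111… → ⌈·⌉ = 1464

57, 233, 409, 585, 761, 936, 1112, 1288, 1464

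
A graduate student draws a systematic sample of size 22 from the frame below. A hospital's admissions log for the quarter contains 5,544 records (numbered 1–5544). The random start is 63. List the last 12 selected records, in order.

2583, 2835, 3087, 3339, 3591, 3843, 4095, 4347, 4599, 4851, 5103, 5355

k = N/n = 5544/22 = 252
11th selection = 63 + 10×252 = 2583
12th: 2583 + 252 = 2835
13th: 2835 + 252 = 3087
14th: 3087 + 252 = 3339
15th: 3339 + 252 = 3591
16th: 3591 + 252 = 3843
17th: 3843 + 252 = 4095
18th: 4095 + 252 = 4347
19th: 4347 + 252 = 4599
20th: 4599 + 252 = 4851
21st: 4851 + 252 = 5103
22nd: 5103 + 252 = 5355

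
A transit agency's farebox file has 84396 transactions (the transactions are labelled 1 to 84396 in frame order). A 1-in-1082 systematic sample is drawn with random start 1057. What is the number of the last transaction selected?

84371

k = 1082
78th selection = r + (78−1)·k = 1057 + 77×1082 = 1057 + 83314 = 84371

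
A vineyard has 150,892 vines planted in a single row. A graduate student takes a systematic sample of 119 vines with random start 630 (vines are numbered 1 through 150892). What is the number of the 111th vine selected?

k = 150892/119 = 1268
111th selection = r + (111−1)·k = 630 + 110×1268 = 630 + 139480 = 140110

140110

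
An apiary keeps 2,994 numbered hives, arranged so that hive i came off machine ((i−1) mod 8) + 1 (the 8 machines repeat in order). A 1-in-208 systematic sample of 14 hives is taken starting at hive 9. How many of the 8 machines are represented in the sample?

1

Consecutive selections differ by k = 208, so their machine numbers differ by 208 mod 8 = 0.
gcd(208, 8) = 8, so the sample visits 8/8 = 1 distinct residues mod 8.
Start 9 is machine 1; the machines hit are 1.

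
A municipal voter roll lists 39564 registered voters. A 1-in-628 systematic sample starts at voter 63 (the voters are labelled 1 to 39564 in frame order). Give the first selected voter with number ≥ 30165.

k = 628
Steps past start: ⌈(30165 − 63)/628⌉ = ⌈30102/628⌉ = 48
Selected voter: 63 + 48×628 = 30207

30207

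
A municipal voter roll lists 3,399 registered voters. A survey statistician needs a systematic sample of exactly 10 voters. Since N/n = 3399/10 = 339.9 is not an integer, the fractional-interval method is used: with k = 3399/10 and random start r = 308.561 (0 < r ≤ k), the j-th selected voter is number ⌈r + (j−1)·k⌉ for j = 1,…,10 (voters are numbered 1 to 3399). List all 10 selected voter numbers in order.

309, 649, 989, 1329, 1669, 2009, 2348, 2688, 3028, 3368

j=1: r + 0k = 308.561 → ⌈·⌉ = 309
j=2: r + 1k = 648.461 → ⌈·⌉ = 649
j=3: r + 2k = 988.361 → ⌈·⌉ = 989
j=4: r + 3k = 1328.261 → ⌈·⌉ = 1329
j=5: r + 4k = 1668.161 → ⌈·⌉ = 1669
j=6: r + 5k = 2008.061 → ⌈·⌉ = 2009
j=7: r + 6k = 2347.961 → ⌈·⌉ = 2348
j=8: r + 7k = 2687.861 → ⌈·⌉ = 2688
j=9: r + 8k = 3027.761 → ⌈·⌉ = 3028
j=10: r + 9k = 3367.661 → ⌈·⌉ = 3368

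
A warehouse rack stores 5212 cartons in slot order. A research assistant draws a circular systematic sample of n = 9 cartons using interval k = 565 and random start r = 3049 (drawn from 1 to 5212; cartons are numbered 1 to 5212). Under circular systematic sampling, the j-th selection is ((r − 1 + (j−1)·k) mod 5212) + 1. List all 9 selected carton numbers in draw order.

Selection 1: 3049
Selection 2: 3049 + 565 = 3614
Selection 3: 3614 + 565 = 4179
Selection 4: 4179 + 565 = 4744
Selection 5: 4744 + 565 = 5309 → 5309 − 5212 = 97
Selection 6: 97 + 565 = 662
Selection 7: 662 + 565 = 1227
Selection 8: 1227 + 565 = 1792
Selection 9: 1792 + 565 = 2357

3049, 3614, 4179, 4744, 97, 662, 1227, 1792, 2357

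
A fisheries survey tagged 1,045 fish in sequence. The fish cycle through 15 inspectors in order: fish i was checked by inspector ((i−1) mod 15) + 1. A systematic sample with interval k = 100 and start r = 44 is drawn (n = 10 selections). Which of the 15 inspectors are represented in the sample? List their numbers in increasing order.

4, 9, 14

Consecutive selections differ by k = 100, so their inspector numbers differ by 100 mod 15 = 10.
gcd(100, 15) = 5, so the sample visits 15/5 = 3 distinct residues mod 15.
Start 44 is inspector 14; the inspectors hit are 4, 9, 14.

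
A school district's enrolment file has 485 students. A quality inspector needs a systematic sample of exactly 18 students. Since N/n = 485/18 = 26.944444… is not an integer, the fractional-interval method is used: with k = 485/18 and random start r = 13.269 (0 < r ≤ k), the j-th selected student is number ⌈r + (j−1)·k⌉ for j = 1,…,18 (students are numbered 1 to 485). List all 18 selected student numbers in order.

j=1: r + 0k = 13.269 → ⌈·⌉ = 14
j=2: r + 1k = 40.213444… → ⌈·⌉ = 41
j=3: r + 2k = 67.157888… → ⌈·⌉ = 68
j=4: r + 3k = 94.102333… → ⌈·⌉ = 95
j=5: r + 4k = 121.046777… → ⌈·⌉ = 122
j=6: r + 5k = 147.991222… → ⌈·⌉ = 148
j=7: r + 6k = 174.935666… → ⌈·⌉ = 175
j=8: r + 7k = 201.880111… → ⌈·⌉ = 202
j=9: r + 8k = 228.824555… → ⌈·⌉ = 229
j=10: r + 9k = 255.769 → ⌈·⌉ = 256
j=11: r + 10k = 282.713444… → ⌈·⌉ = 283
j=12: r + 11k = 309.657888… → ⌈·⌉ = 310
j=13: r + 12k = 336.602333… → ⌈·⌉ = 337
j=14: r + 13k = 363.546777… → ⌈·⌉ = 364
j=15: r + 14k = 390.491222… → ⌈·⌉ = 391
j=16: r + 15k = 417.435666… → ⌈·⌉ = 418
j=17: r + 16k = 444.380111… → ⌈·⌉ = 445
j=18: r + 17k = 471.324555… → ⌈·⌉ = 472

14, 41, 68, 95, 122, 148, 175, 202, 229, 256, 283, 310, 337, 364, 391, 418, 445, 472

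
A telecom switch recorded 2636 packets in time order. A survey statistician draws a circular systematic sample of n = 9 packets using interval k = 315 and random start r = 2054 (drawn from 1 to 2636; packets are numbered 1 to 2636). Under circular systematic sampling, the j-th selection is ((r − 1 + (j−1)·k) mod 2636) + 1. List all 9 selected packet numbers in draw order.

2054, 2369, 48, 363, 678, 993, 1308, 1623, 1938

Selection 1: 2054
Selection 2: 2054 + 315 = 2369
Selection 3: 2369 + 315 = 2684 → 2684 − 2636 = 48
Selection 4: 48 + 315 = 363
Selection 5: 363 + 315 = 678
Selection 6: 678 + 315 = 993
Selection 7: 993 + 315 = 1308
Selection 8: 1308 + 315 = 1623
Selection 9: 1623 + 315 = 1938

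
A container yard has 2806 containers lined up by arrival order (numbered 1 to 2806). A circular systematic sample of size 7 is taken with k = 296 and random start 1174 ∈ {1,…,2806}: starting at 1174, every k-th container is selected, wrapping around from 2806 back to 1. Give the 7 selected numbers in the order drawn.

Selection 1: 1174
Selection 2: 1174 + 296 = 1470
Selection 3: 1470 + 296 = 1766
Selection 4: 1766 + 296 = 2062
Selection 5: 2062 + 296 = 2358
Selection 6: 2358 + 296 = 2654
Selection 7: 2654 + 296 = 2950 → 2950 − 2806 = 144

1174, 1470, 1766, 2062, 2358, 2654, 144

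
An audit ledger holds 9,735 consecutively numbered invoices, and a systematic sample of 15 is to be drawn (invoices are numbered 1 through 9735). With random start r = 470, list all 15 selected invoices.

470, 1119, 1768, 2417, 3066, 3715, 4364, 5013, 5662, 6311, 6960, 7609, 8258, 8907, 9556

k = N/n = 9735/15 = 649
invoice 1: 470
invoice 2: 470 + 649 = 1119
invoice 3: 1119 + 649 = 1768
invoice 4: 1768 + 649 = 2417
invoice 5: 2417 + 649 = 3066
invoice 6: 3066 + 649 = 3715
invoice 7: 3715 + 649 = 4364
invoice 8: 4364 + 649 = 5013
invoice 9: 5013 + 649 = 5662
invoice 10: 5662 + 649 = 6311
invoice 11: 6311 + 649 = 6960
invoice 12: 6960 + 649 = 7609
invoice 13: 7609 + 649 = 8258
invoice 14: 8258 + 649 = 8907
invoice 15: 8907 + 649 = 9556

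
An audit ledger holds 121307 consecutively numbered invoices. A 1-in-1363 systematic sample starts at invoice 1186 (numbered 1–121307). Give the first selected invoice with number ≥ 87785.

88418

k = 1363
Steps past start: ⌈(87785 − 1186)/1363⌉ = ⌈86599/1363⌉ = 64
Selected invoice: 1186 + 64×1363 = 88418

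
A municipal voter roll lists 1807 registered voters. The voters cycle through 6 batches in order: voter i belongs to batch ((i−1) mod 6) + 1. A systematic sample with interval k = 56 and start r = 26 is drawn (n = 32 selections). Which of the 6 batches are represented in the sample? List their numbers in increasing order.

Consecutive selections differ by k = 56, so their batch numbers differ by 56 mod 6 = 2.
gcd(56, 6) = 2, so the sample visits 6/2 = 3 distinct residues mod 6.
Start 26 is batch 2; the batches hit are 2, 4, 6.

2, 4, 6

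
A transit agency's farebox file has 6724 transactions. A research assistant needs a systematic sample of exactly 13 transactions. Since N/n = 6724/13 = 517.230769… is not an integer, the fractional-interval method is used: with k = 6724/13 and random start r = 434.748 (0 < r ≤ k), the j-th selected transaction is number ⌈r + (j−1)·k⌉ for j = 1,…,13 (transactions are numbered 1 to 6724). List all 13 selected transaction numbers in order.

j=1: r + 0k = 434.748 → ⌈·⌉ = 435
j=2: r + 1k = 951.978769… → ⌈·⌉ = 952
j=3: r + 2k = 1469.209538… → ⌈·⌉ = 1470
j=4: r + 3k = 1986.440307… → ⌈·⌉ = 1987
j=5: r + 4k = 2503.671076… → ⌈·⌉ = 2504
j=6: r + 5k = 3020.901846… → ⌈·⌉ = 3021
j=7: r + 6k = 3538.132615… → ⌈·⌉ = 3539
j=8: r + 7k = 4055.363384… → ⌈·⌉ = 4056
j=9: r + 8k = 4572.594153… → ⌈·⌉ = 4573
j=10: r + 9k = 5089.824923… → ⌈·⌉ = 5090
j=11: r + 10k = 5607.055692… → ⌈·⌉ = 5608
j=12: r + 11k = 6124.286461… → ⌈·⌉ = 6125
j=13: r + 12k = 6641.517230… → ⌈·⌉ = 6642

435, 952, 1470, 1987, 2504, 3021, 3539, 4056, 4573, 5090, 5608, 6125, 6642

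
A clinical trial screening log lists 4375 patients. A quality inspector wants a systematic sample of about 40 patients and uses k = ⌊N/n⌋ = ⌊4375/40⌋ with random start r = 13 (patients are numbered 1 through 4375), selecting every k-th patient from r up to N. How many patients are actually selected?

41

k = ⌊4375/40⌋ = 109
Achieved size = ⌊(4375 − 13)/109⌋ + 1 = ⌊4362/109⌋ + 1 = 40 + 1 = 41
(last selection: 13 + 40×109 = 4373 ≤ 4375; next would be 4482 > 4375)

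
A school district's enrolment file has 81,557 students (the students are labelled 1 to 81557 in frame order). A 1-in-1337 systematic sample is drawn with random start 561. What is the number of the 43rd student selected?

k = 1337
43rd selection = r + (43−1)·k = 561 + 42×1337 = 561 + 56154 = 56715

56715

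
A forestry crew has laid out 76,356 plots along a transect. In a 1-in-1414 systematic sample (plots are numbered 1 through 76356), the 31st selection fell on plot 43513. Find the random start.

k = 1414
r = 43513 − (31−1)×1414 = 43513 − 42420 = 1093

1093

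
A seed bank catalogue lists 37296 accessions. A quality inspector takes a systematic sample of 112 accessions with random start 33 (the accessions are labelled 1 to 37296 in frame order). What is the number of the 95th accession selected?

31335

k = 37296/112 = 333
95th selection = r + (95−1)·k = 33 + 94×333 = 33 + 31302 = 31335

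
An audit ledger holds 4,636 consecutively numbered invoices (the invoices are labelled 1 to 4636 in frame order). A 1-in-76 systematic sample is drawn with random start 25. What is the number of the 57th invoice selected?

k = 76
57th selection = r + (57−1)·k = 25 + 56×76 = 25 + 4256 = 4281

4281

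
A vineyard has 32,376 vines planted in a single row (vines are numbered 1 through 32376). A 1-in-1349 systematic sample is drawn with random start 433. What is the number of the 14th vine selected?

17970

k = 1349
14th selection = r + (14−1)·k = 433 + 13×1349 = 433 + 17537 = 17970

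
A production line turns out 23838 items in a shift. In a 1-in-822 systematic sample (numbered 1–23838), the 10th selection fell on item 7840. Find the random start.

k = 822
r = 7840 − (10−1)×822 = 7840 − 7398 = 442

442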